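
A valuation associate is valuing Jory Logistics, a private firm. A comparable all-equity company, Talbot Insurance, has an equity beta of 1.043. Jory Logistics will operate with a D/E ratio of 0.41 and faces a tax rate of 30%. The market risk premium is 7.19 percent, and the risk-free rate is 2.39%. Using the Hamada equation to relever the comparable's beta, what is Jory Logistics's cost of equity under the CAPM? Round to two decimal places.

12.04%

β_L = β_U × [1 + (1 − t)(D/E)] = 1.043 × [1 + (1 − 0.30) × 0.41]
    = 1.043 × [1 + 0.70 × 0.41] = 1.043 × 1.2870 = 1.3423
E(R) = R_f + β_L × MRP = 2.39% + 1.3423 × 7.19% = 12.04%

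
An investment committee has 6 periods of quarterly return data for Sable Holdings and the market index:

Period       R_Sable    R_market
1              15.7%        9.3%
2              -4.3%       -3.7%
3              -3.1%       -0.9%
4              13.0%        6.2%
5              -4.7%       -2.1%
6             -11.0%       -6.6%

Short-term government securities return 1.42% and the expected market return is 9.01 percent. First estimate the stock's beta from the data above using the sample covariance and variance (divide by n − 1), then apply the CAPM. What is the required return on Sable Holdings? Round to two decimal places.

14.67%

Mean R_i = (15.7 − 4.3 − 3.1 + 13.0 − 4.7 − 11.0) / 6 = 0.9333%
Mean R_m = (9.3 − 3.7 − 0.9 + 6.2 − 2.1 − 6.6) / 6 = 0.3667%
Σ(R_i − R̄_i)(R_m − R̄_m) = 325.7267  ⇒  Cov = 325.7267 / 5 = 65.1453
Σ(R_m − R̄_m)² = 186.5933  ⇒  Var(R_m) = 186.5933 / 5 = 37.3187
β = Cov / Var(R_m) = 65.1453 / 37.3187 = 1.7456
MRP = 9.01% − 1.42% = 7.59%
E(R) = R_f + β × MRP = 1.42% + 1.7456 × 7.59% = 14.67%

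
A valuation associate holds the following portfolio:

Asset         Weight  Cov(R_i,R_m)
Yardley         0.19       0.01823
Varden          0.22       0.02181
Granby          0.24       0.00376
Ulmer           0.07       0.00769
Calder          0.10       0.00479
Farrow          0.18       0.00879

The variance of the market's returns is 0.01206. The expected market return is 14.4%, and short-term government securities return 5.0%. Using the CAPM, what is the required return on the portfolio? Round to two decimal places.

14.17%

β_Yardley = 0.01823 / 0.01206 = 1.5116
β_Varden = 0.02181 / 0.01206 = 1.8085
β_Granby = 0.00376 / 0.01206 = 0.3118
β_Ulmer = 0.00769 / 0.01206 = 0.6376
β_Calder = 0.00479 / 0.01206 = 0.3972
β_Farrow = 0.00879 / 0.01206 = 0.7289
β_P = Σ w_i β_i = 0.19×1.5116 + 0.22×1.8085 + 0.24×0.3118 + 0.07×0.6376 + 0.10×0.3972 + 0.18×0.7289 = 0.9755
MRP = 14.4% − 5.0% = 9.40%
E(R_P) = R_f + β_P × MRP = 5.0% + 0.9755 × 9.4% = 14.17%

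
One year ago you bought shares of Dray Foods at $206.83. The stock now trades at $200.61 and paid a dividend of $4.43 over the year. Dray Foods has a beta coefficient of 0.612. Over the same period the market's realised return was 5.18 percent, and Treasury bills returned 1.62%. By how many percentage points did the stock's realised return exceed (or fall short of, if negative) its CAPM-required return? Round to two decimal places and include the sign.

Realised HPR = (P1 + D1 − P0) / P0 = (200.61 + 4.43 − 206.83) / 206.83 = -1.79 / 206.83 = -0.8654%
MRP = 5.18% − 1.62% = 3.56%
CAPM required = R_f + β·MRP = 1.62% + 0.612 × 3.56% = 3.79872%
α = realised − required = -0.8654% − 3.79872% = -4.66%

-4.66%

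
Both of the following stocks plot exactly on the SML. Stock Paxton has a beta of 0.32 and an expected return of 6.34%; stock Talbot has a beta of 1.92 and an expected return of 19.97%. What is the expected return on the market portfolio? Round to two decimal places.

12.13%

Both satisfy E(R) = R_f + β·MRP, so the slope of the SML is
MRP = (19.97% − 6.34%) / (1.92 − 0.32) = 13.63% / 1.60 = 8.5188%
R_f = E(R_Paxton) − β_Paxton·MRP = 6.34% − 0.32 × 8.5188% = 3.6140%
E(R_m) = R_f + MRP = 3.6140% + 8.5188% = 12.13%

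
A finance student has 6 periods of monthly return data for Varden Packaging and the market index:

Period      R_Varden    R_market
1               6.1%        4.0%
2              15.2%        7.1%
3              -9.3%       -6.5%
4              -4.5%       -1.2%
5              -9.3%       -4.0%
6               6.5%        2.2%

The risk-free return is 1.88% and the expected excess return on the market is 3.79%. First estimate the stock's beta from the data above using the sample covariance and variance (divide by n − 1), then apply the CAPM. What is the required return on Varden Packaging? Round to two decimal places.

9.09%

Mean R_i = (6.1 + 15.2 − 9.3 − 4.5 − 9.3 + 6.5) / 6 = 0.7833%
Mean R_m = (4.0 + 7.1 − 6.5 − 1.2 − 4.0 + 2.2) / 6 = 0.2667%
Σ(R_i − R̄_i)(R_m − R̄_m) = 248.4167  ⇒  Cov = 248.4167 / 5 = 49.6833
Σ(R_m − R̄_m)² = 130.5133  ⇒  Var(R_m) = 130.5133 / 5 = 26.1027
β = Cov / Var(R_m) = 49.6833 / 26.1027 = 1.9034
E(R) = R_f + β × MRP = 1.88% + 1.9034 × 3.79% = 9.09%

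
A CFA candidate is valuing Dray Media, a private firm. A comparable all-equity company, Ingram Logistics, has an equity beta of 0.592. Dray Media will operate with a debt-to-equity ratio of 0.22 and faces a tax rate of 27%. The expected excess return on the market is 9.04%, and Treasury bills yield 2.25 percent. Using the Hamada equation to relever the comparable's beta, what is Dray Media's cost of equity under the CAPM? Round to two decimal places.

β_L = β_U × [1 + (1 − t)(D/E)] = 0.592 × [1 + (1 − 0.27) × 0.22]
    = 0.592 × [1 + 0.73 × 0.22] = 0.592 × 1.1606 = 0.6871
E(R) = R_f + β_L × MRP = 2.25% + 0.6871 × 9.04% = 8.46%

8.46%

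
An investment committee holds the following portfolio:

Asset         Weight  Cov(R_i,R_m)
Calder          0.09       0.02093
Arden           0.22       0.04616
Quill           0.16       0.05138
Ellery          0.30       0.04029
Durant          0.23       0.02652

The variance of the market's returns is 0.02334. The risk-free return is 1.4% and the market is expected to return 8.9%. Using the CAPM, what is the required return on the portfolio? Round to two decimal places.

13.75%

β_Calder = 0.02093 / 0.02334 = 0.8967
β_Arden = 0.04616 / 0.02334 = 1.9777
β_Quill = 0.05138 / 0.02334 = 2.2014
β_Ellery = 0.04029 / 0.02334 = 1.7262
β_Durant = 0.02652 / 0.02334 = 1.1362
β_P = Σ w_i β_i = 0.09×0.8967 + 0.22×1.9777 + 0.16×2.2014 + 0.30×1.7262 + 0.23×1.1362 = 1.6472
MRP = 8.9% − 1.4% = 7.50%
E(R_P) = R_f + β_P × MRP = 1.4% + 1.6472 × 7.5% = 13.75%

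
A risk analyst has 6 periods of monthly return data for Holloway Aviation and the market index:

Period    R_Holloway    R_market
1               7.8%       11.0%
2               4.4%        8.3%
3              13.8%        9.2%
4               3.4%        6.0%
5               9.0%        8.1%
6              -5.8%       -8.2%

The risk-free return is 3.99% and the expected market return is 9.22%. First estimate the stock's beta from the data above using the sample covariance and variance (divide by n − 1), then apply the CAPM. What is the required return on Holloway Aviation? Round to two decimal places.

Mean R_i = (7.8 + 4.4 + 13.8 + 3.4 + 9.0 − 5.8) / 6 = 5.4333%
Mean R_m = (11.0 + 8.3 + 9.2 + 6.0 + 8.1 − 8.2) / 6 = 5.7333%
Σ(R_i − R̄_i)(R_m − R̄_m) = 203.2333  ⇒  Cov = 203.2333 / 5 = 40.6467
Σ(R_m − R̄_m)² = 246.1533  ⇒  Var(R_m) = 246.1533 / 5 = 49.2307
β = Cov / Var(R_m) = 40.6467 / 49.2307 = 0.8256
MRP = 9.22% − 3.99% = 5.23%
E(R) = R_f + β × MRP = 3.99% + 0.8256 × 5.23% = 8.31%

8.31%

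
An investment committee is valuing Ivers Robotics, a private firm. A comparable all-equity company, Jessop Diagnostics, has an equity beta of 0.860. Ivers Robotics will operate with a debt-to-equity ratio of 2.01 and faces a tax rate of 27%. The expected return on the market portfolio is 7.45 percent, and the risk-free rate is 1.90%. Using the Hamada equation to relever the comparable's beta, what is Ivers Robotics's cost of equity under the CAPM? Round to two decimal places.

13.68%

β_L = β_U × [1 + (1 − t)(D/E)] = 0.860 × [1 + (1 − 0.27) × 2.01]
    = 0.860 × [1 + 0.73 × 2.01] = 0.860 × 2.4673 = 2.1219
MRP = 7.45% − 1.90% = 5.55%
E(R) = R_f + β_L × MRP = 1.90% + 2.1219 × 5.55% = 13.68%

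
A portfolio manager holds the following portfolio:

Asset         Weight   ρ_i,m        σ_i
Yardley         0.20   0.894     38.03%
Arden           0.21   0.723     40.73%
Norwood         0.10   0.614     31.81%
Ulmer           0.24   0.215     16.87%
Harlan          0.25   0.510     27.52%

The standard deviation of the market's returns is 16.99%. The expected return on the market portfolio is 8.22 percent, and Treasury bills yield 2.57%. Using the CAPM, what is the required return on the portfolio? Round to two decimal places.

8.99%

β_Yardley = 0.894 × 38.03% / 16.99% = 2.0011
β_Arden = 0.723 × 40.73% / 16.99% = 1.7332
β_Norwood = 0.614 × 31.81% / 16.99% = 1.1496
β_Ulmer = 0.215 × 16.87% / 16.99% = 0.2135
β_Harlan = 0.510 × 27.52% / 16.99% = 0.8261
β_P = Σ w_i β_i = 0.20×2.0011 + 0.21×1.7332 + 0.10×1.1496 + 0.24×0.2135 + 0.25×0.8261 = 1.1369
MRP = 8.22% − 2.57% = 5.65%
E(R_P) = R_f + β_P × MRP = 2.57% + 1.1369 × 5.65% = 8.99%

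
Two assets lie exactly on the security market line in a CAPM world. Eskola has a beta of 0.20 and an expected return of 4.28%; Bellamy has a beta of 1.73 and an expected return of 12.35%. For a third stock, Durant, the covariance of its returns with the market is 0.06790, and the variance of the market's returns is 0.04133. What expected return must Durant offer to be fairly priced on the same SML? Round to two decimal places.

MRP = (12.35% − 4.28%) / (1.73 − 0.20) = 5.2745%
R_f = 4.28% − 0.20 × 5.2745% = 3.2251%
β_Durant = Cov / Var(R_m) = 0.06790 / 0.04133 = 1.6429
E(R_Durant) = R_f + β × MRP = 3.2251% + 1.6429 × 5.2745% = 11.89%

11.89%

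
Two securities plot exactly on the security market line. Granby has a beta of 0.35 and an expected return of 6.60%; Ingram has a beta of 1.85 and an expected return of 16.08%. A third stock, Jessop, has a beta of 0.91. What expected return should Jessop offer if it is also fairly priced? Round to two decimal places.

10.14%

MRP (SML slope) = (16.08% − 6.60%) / (1.85 − 0.35) = 9.48% / 1.50 = 6.3200%
R_f (intercept) = 6.60% − 0.35 × 6.3200% = 4.3880%
E(R_Jessop) = R_f + β × MRP = 4.3880% + 0.91 × 6.3200% = 10.14%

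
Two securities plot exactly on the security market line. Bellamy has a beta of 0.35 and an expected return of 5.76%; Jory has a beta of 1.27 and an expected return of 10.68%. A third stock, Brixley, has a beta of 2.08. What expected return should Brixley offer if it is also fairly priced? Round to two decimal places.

15.01%

MRP (SML slope) = (10.68% − 5.76%) / (1.27 − 0.35) = 4.92% / 0.92 = 5.3478%
R_f (intercept) = 5.76% − 0.35 × 5.3478% = 3.8883%
E(R_Brixley) = R_f + β × MRP = 3.8883% + 2.08 × 5.3478% = 15.01%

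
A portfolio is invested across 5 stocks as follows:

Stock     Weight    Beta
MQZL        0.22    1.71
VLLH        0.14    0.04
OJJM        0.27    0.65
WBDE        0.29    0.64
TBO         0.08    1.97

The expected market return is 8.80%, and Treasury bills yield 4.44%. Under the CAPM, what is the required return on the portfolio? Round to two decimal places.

β_P = Σ w_i β_i = 0.22×1.71 + 0.14×0.04 + 0.27×0.65 + 0.29×0.64 + 0.08×1.97 = 0.9005
MRP = 8.80% − 4.44% = 4.36%
E(R_P) = R_f + β_P × MRP = 4.44% + 0.9005 × 4.36% = 8.37%

8.37%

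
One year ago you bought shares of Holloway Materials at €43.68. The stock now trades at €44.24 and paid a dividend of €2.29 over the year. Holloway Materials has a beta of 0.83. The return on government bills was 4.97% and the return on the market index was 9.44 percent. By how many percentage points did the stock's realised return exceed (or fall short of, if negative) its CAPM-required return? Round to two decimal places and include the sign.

-2.16%

Realised HPR = (P1 + D1 − P0) / P0 = (44.24 + 2.29 − 43.68) / 43.68 = 2.85 / 43.68 = 6.5247%
MRP = 9.44% − 4.97% = 4.47%
CAPM required = R_f + β·MRP = 4.97% + 0.83 × 4.47% = 8.6801%
α = realised − required = 6.5247% − 8.6801% = -2.16%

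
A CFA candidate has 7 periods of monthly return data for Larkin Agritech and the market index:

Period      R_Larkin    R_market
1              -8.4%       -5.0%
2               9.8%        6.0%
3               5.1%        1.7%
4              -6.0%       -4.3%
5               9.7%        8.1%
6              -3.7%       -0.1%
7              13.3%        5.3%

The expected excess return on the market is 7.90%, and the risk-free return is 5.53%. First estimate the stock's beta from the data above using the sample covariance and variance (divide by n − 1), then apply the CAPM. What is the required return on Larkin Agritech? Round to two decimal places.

18.23%

Mean R_i = (-8.4 + 9.8 + 5.1 − 6.0 + 9.7 − 3.7 + 13.3) / 7 = 2.8286%
Mean R_m = (-5.0 + 6.0 + 1.7 − 4.3 + 8.1 − 0.1 + 5.3) / 7 = 1.6714%
Σ(R_i − R̄_i)(R_m − R̄_m) = 251.6057  ⇒  Cov = 251.6057 / 6 = 41.9343
Σ(R_m − R̄_m)² = 156.5343  ⇒  Var(R_m) = 156.5343 / 6 = 26.0891
β = Cov / Var(R_m) = 41.9343 / 26.0891 = 1.6073
E(R) = R_f + β × MRP = 5.53% + 1.6073 × 7.90% = 18.23%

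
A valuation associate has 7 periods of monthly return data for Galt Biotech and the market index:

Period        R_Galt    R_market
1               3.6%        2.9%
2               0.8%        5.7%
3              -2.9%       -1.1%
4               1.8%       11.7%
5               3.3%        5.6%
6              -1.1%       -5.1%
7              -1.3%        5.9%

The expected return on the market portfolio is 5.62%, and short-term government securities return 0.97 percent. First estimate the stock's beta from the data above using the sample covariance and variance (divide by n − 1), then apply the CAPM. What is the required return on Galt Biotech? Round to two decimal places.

Mean R_i = (3.6 + 0.8 − 2.9 + 1.8 + 3.3 − 1.1 − 1.3) / 7 = 0.6000%
Mean R_m = (2.9 + 5.7 − 1.1 + 11.7 + 5.6 − 5.1 + 5.9) / 7 = 3.6571%
Σ(R_i − R̄_i)(R_m − R̄_m) = 40.3100  ⇒  Cov = 40.3100 / 6 = 6.7183
Σ(R_m − R̄_m)² = 177.5571  ⇒  Var(R_m) = 177.5571 / 6 = 29.5929
β = Cov / Var(R_m) = 6.7183 / 29.5929 = 0.2270
MRP = 5.62% − 0.97% = 4.65%
E(R) = R_f + β × MRP = 0.97% + 0.2270 × 4.65% = 2.03%

2.03%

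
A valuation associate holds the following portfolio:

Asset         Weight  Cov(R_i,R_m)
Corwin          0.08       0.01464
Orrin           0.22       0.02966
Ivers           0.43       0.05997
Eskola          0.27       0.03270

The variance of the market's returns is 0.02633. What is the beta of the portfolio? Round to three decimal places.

1.607

β_Corwin = 0.01464 / 0.02633 = 0.5560
β_Orrin = 0.02966 / 0.02633 = 1.1265
β_Ivers = 0.05997 / 0.02633 = 2.2776
β_Eskola = 0.03270 / 0.02633 = 1.2419
β_P = Σ w_i β_i = 0.08×0.5560 + 0.22×1.1265 + 0.43×2.2776 + 0.27×1.2419 = 1.6070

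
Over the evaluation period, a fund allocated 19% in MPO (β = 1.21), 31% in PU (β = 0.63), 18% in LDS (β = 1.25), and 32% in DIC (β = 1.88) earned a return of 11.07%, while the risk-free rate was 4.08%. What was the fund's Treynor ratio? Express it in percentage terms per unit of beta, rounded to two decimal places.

β_P = 0.19×1.21 + 0.31×0.63 + 0.18×1.25 + 0.32×1.88 = 1.2518
Treynor = (R_P − R_f) / β_P = (11.07% − 4.08%) / 1.2518 = 6.99% / 1.2518 = 5.58%

5.58%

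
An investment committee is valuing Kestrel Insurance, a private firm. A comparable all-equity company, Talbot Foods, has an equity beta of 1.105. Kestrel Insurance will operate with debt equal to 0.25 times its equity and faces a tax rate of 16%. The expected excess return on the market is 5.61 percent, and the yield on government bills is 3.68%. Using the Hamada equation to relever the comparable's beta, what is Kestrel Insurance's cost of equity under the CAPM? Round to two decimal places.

β_L = β_U × [1 + (1 − t)(D/E)] = 1.105 × [1 + (1 − 0.16) × 0.25]
    = 1.105 × [1 + 0.84 × 0.25] = 1.105 × 1.2100 = 1.3371
E(R) = R_f + β_L × MRP = 3.68% + 1.3371 × 5.61% = 11.18%

11.18%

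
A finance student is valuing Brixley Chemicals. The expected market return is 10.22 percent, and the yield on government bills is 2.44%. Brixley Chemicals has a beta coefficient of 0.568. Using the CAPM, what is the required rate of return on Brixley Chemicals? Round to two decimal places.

Market risk premium = E(R_m) − R_f = 10.22% − 2.44% = 7.78%
E(R) = R_f + β × MRP = 2.44% + 0.568 × 7.78% = 6.86%

6.86%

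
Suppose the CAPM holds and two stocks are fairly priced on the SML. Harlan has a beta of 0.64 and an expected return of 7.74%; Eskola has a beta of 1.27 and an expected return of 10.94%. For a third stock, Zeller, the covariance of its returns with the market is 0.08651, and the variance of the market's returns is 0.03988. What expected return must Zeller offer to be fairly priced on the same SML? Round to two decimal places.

15.51%

MRP = (10.94% − 7.74%) / (1.27 − 0.64) = 5.0794%
R_f = 7.74% − 0.64 × 5.0794% = 4.4892%
β_Zeller = Cov / Var(R_m) = 0.08651 / 0.03988 = 2.1693
E(R_Zeller) = R_f + β × MRP = 4.4892% + 2.1693 × 5.0794% = 15.51%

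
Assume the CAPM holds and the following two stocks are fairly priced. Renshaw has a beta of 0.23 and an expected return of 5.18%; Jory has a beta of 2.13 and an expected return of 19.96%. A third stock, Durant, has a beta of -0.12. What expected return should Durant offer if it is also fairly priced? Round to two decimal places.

MRP (SML slope) = (19.96% − 5.18%) / (2.13 − 0.23) = 14.78% / 1.90 = 7.7789%
R_f (intercept) = 5.18% − 0.23 × 7.7789% = 3.3909%
E(R_Durant) = R_f + β × MRP = 3.3909% + -0.12 × 7.7789% = 2.46%

2.46%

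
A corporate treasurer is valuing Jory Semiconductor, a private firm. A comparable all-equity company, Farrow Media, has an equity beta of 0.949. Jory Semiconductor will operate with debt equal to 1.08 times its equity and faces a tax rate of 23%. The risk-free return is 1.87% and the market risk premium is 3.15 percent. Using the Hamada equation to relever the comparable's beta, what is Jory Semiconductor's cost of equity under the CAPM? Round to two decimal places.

7.35%

β_L = β_U × [1 + (1 − t)(D/E)] = 0.949 × [1 + (1 − 0.23) × 1.08]
    = 0.949 × [1 + 0.77 × 1.08] = 0.949 × 1.8316 = 1.7382
E(R) = R_f + β_L × MRP = 1.87% + 1.7382 × 3.15% = 7.35%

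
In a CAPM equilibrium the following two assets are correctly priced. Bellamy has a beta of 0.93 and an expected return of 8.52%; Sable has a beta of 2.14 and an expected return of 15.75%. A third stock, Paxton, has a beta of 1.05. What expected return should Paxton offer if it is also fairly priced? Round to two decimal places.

9.24%

MRP (SML slope) = (15.75% − 8.52%) / (2.14 − 0.93) = 7.23% / 1.21 = 5.9752%
R_f (intercept) = 8.52% − 0.93 × 5.9752% = 2.9631%
E(R_Paxton) = R_f + β × MRP = 2.9631% + 1.05 × 5.9752% = 9.24%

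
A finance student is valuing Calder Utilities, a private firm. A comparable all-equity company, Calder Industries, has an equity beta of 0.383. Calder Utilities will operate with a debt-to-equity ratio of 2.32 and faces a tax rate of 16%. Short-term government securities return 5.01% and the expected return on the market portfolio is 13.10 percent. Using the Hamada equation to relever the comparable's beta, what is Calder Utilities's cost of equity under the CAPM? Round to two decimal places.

14.15%

β_L = β_U × [1 + (1 − t)(D/E)] = 0.383 × [1 + (1 − 0.16) × 2.32]
    = 0.383 × [1 + 0.84 × 2.32] = 0.383 × 2.9488 = 1.1294
MRP = 13.10% − 5.01% = 8.09%
E(R) = R_f + β_L × MRP = 5.01% + 1.1294 × 8.09% = 14.15%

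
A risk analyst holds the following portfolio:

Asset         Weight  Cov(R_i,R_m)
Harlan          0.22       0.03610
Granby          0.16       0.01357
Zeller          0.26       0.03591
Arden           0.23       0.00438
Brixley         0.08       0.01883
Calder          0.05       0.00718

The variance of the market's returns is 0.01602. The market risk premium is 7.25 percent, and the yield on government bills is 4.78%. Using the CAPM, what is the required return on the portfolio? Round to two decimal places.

β_Harlan = 0.03610 / 0.01602 = 2.2534
β_Granby = 0.01357 / 0.01602 = 0.8471
β_Zeller = 0.03591 / 0.01602 = 2.2416
β_Arden = 0.00438 / 0.01602 = 0.2734
β_Brixley = 0.01883 / 0.01602 = 1.1754
β_Calder = 0.00718 / 0.01602 = 0.4482
β_P = Σ w_i β_i = 0.22×2.2534 + 0.16×0.8471 + 0.26×2.2416 + 0.23×0.2734 + 0.08×1.1754 + 0.05×0.4482 = 1.3934
E(R_P) = R_f + β_P × MRP = 4.78% + 1.3934 × 7.25% = 14.88%

14.88%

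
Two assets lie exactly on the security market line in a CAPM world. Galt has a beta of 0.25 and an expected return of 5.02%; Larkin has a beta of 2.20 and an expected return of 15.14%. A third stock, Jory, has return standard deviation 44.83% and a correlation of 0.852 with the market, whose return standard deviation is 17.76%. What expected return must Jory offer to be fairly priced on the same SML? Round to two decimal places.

14.88%

MRP = (15.14% − 5.02%) / (2.20 − 0.25) = 5.1897%
R_f = 5.02% − 0.25 × 5.1897% = 3.7226%
β_Jory = ρ·σ_i/σ_m = 0.852 × 44.83 / 17.76 = 2.1506
E(R_Jory) = R_f + β × MRP = 3.7226% + 2.1506 × 5.1897% = 14.88%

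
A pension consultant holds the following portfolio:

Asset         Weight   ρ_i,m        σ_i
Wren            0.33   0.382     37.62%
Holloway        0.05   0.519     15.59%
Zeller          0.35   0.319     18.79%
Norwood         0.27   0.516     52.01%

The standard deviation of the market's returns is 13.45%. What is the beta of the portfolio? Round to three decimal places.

β_Wren = 0.382 × 37.62% / 13.45% = 1.0685
β_Holloway = 0.519 × 15.59% / 13.45% = 0.6016
β_Zeller = 0.319 × 18.79% / 13.45% = 0.4457
β_Norwood = 0.516 × 52.01% / 13.45% = 1.9953
β_P = Σ w_i β_i = 0.33×1.0685 + 0.05×0.6016 + 0.35×0.4457 + 0.27×1.9953 = 1.0774

1.077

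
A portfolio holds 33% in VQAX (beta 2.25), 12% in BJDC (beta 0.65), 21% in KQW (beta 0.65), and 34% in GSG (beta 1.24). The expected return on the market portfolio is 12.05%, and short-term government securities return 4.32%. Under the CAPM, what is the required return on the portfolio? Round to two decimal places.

14.98%

β_P = Σ w_i β_i = 0.33×2.25 + 0.12×0.65 + 0.21×0.65 + 0.34×1.24 = 1.3786
MRP = 12.05% − 4.32% = 7.73%
E(R_P) = R_f + β_P × MRP = 4.32% + 1.3786 × 7.73% = 14.98%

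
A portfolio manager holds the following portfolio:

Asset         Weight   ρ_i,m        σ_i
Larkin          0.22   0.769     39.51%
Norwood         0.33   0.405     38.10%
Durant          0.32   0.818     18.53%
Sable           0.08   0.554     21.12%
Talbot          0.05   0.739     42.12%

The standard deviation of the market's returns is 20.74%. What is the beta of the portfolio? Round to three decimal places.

β_Larkin = 0.769 × 39.51% / 20.74% = 1.4650
β_Norwood = 0.405 × 38.10% / 20.74% = 0.7440
β_Durant = 0.818 × 18.53% / 20.74% = 0.7308
β_Sable = 0.554 × 21.12% / 20.74% = 0.5642
β_Talbot = 0.739 × 42.12% / 20.74% = 1.5008
β_P = Σ w_i β_i = 0.22×1.4650 + 0.33×0.7440 + 0.32×0.7308 + 0.08×0.5642 + 0.05×1.5008 = 0.9219

0.922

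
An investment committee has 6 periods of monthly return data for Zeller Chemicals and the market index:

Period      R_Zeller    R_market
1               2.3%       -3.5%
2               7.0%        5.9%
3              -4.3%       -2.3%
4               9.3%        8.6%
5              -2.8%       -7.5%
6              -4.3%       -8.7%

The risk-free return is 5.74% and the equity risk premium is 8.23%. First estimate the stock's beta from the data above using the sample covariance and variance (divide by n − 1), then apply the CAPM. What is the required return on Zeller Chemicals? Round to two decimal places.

12.04%

Mean R_i = (2.3 + 7.0 − 4.3 + 9.3 − 2.8 − 4.3) / 6 = 1.2000%
Mean R_m = (-3.5 + 5.9 − 2.3 + 8.6 − 7.5 − 8.7) / 6 = -1.2500%
Σ(R_i − R̄_i)(R_m − R̄_m) = 190.5300  ⇒  Cov = 190.5300 / 5 = 38.1060
Σ(R_m − R̄_m)² = 248.8750  ⇒  Var(R_m) = 248.8750 / 5 = 49.7750
β = Cov / Var(R_m) = 38.1060 / 49.7750 = 0.7656
E(R) = R_f + β × MRP = 5.74% + 0.7656 × 8.23% = 12.04%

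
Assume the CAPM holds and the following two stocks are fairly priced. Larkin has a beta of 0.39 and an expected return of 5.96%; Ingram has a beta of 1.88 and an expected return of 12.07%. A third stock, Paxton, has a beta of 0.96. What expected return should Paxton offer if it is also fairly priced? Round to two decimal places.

MRP (SML slope) = (12.07% − 5.96%) / (1.88 − 0.39) = 6.11% / 1.49 = 4.1007%
R_f (intercept) = 5.96% − 0.39 × 4.1007% = 4.3607%
E(R_Paxton) = R_f + β × MRP = 4.3607% + 0.96 × 4.1007% = 8.30%

8.30%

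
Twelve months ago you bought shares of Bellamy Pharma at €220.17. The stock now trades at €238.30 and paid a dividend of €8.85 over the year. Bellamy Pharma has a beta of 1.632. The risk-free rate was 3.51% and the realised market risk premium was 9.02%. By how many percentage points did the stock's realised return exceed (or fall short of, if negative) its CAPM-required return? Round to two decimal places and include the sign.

-5.98%

Realised HPR = (P1 + D1 − P0) / P0 = (238.30 + 8.85 − 220.17) / 220.17 = 26.98 / 220.17 = 12.2542%
CAPM required = R_f + β·MRP = 3.51% + 1.632 × 9.02% = 18.23064%
α = realised − required = 12.2542% − 18.23064% = -5.98%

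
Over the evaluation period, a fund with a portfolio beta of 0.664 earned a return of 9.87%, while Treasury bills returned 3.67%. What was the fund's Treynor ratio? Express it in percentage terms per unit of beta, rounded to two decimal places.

Treynor = (R_P − R_f) / β_P = (9.87% − 3.67%) / 0.6640 = 6.20% / 0.6640 = 9.34%

9.34%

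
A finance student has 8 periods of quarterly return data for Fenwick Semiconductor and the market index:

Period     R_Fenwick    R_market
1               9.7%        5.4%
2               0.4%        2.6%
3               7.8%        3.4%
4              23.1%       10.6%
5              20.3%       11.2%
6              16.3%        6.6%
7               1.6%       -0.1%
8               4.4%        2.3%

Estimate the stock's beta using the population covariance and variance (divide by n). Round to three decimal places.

Mean R_i = (9.7 + 0.4 + 7.8 + 23.1 + 20.3 + 16.3 + 1.6 + 4.4) / 8 = 10.4500%
Mean R_m = (5.4 + 2.6 + 3.4 + 10.6 + 11.2 + 6.6 − 0.1 + 2.3) / 8 = 5.2500%
Σ(R_i − R̄_i)(R_m − R̄_m) = 230.8000  ⇒  Cov = 230.8000 / 8 = 28.8500
Σ(R_m − R̄_m)² = 113.6400  ⇒  Var(R_m) = 113.6400 / 8 = 14.2050
β = Cov / Var(R_m) = 28.8500 / 14.2050 = 2.0310

2.031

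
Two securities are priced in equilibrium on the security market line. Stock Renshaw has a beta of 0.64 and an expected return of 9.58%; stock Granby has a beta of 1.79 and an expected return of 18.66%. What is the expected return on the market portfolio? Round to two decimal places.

12.42%

Both satisfy E(R) = R_f + β·MRP, so the slope of the SML is
MRP = (18.66% − 9.58%) / (1.79 − 0.64) = 9.08% / 1.15 = 7.8957%
R_f = E(R_Renshaw) − β_Renshaw·MRP = 9.58% − 0.64 × 7.8957% = 4.5268%
E(R_m) = R_f + MRP = 4.5268% + 7.8957% = 12.42%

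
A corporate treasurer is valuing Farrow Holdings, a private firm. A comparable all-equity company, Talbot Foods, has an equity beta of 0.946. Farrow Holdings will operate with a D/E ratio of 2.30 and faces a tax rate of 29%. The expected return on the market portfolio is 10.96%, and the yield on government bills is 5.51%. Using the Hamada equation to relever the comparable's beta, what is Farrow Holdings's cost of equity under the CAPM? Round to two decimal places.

β_L = β_U × [1 + (1 − t)(D/E)] = 0.946 × [1 + (1 − 0.29) × 2.30]
    = 0.946 × [1 + 0.71 × 2.30] = 0.946 × 2.6330 = 2.4908
MRP = 10.96% − 5.51% = 5.45%
E(R) = R_f + β_L × MRP = 5.51% + 2.4908 × 5.45% = 19.08%

19.08%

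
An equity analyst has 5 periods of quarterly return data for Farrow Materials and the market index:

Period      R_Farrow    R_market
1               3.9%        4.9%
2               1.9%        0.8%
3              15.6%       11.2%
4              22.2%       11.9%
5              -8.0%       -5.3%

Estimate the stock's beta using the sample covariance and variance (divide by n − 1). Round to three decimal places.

1.598

Mean R_i = (3.9 + 1.9 + 15.6 + 22.2 − 8.0) / 5 = 7.1200%
Mean R_m = (4.9 + 0.8 + 11.2 + 11.9 − 5.3) / 5 = 4.7000%
Σ(R_i − R̄_i)(R_m − R̄_m) = 334.6100  ⇒  Cov = 334.6100 / 4 = 83.6525
Σ(R_m − R̄_m)² = 209.3400  ⇒  Var(R_m) = 209.3400 / 4 = 52.3350
β = Cov / Var(R_m) = 83.6525 / 52.3350 = 1.5984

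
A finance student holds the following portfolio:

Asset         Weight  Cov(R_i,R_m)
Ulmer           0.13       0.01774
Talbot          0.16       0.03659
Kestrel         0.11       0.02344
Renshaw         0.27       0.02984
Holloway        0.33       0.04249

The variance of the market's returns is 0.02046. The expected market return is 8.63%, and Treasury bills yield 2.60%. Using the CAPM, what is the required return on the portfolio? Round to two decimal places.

β_Ulmer = 0.01774 / 0.02046 = 0.8671
β_Talbot = 0.03659 / 0.02046 = 1.7884
β_Kestrel = 0.02344 / 0.02046 = 1.1457
β_Renshaw = 0.02984 / 0.02046 = 1.4585
β_Holloway = 0.04249 / 0.02046 = 2.0767
β_P = Σ w_i β_i = 0.13×0.8671 + 0.16×1.7884 + 0.11×1.1457 + 0.27×1.4585 + 0.33×2.0767 = 1.6040
MRP = 8.63% − 2.60% = 6.03%
E(R_P) = R_f + β_P × MRP = 2.60% + 1.6040 × 6.03% = 12.27%

12.27%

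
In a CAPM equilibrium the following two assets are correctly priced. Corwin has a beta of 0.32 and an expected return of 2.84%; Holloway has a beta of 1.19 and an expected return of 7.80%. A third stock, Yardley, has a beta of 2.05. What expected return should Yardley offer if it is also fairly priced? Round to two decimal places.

MRP (SML slope) = (7.80% − 2.84%) / (1.19 − 0.32) = 4.96% / 0.87 = 5.7011%
R_f (intercept) = 2.84% − 0.32 × 5.7011% = 1.0156%
E(R_Yardley) = R_f + β × MRP = 1.0156% + 2.05 × 5.7011% = 12.70%

12.70%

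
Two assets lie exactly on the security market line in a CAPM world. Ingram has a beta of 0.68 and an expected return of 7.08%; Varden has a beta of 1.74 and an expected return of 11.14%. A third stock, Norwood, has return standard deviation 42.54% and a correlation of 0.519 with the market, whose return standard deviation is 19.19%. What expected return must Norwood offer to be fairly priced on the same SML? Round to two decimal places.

8.88%

MRP = (11.14% − 7.08%) / (1.74 − 0.68) = 3.8302%
R_f = 7.08% − 0.68 × 3.8302% = 4.4755%
β_Norwood = ρ·σ_i/σ_m = 0.519 × 42.54 / 19.19 = 1.1505
E(R_Norwood) = R_f + β × MRP = 4.4755% + 1.1505 × 3.8302% = 8.88%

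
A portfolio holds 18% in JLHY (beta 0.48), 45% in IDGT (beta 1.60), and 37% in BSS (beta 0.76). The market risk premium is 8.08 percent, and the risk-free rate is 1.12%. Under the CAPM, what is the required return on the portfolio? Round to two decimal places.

9.91%

β_P = Σ w_i β_i = 0.18×0.48 + 0.45×1.60 + 0.37×0.76 = 1.0876
E(R_P) = R_f + β_P × MRP = 1.12% + 1.0876 × 8.08% = 9.91%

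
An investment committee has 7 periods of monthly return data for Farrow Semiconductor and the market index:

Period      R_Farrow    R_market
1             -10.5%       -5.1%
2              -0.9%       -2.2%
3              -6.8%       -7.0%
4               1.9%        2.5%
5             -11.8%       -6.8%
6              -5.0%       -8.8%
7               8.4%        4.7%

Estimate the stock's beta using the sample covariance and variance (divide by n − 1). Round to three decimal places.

1.210

Mean R_i = (-10.5 − 0.9 − 6.8 + 1.9 − 11.8 − 5.0 + 8.4) / 7 = -3.5286%
Mean R_m = (-5.1 − 2.2 − 7.0 + 2.5 − 6.8 − 8.8 + 4.7) / 7 = -3.2429%
Σ(R_i − R̄_i)(R_m − R̄_m) = 191.5014  ⇒  Cov = 191.5014 / 6 = 31.9169
Σ(R_m − R̄_m)² = 158.2571  ⇒  Var(R_m) = 158.2571 / 6 = 26.3762
β = Cov / Var(R_m) = 31.9169 / 26.3762 = 1.2101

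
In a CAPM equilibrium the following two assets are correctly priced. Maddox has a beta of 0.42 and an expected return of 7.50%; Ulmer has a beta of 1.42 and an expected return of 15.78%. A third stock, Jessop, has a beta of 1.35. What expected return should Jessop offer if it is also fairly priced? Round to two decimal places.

15.20%

MRP (SML slope) = (15.78% − 7.50%) / (1.42 − 0.42) = 8.28% / 1.00 = 8.2800%
R_f (intercept) = 7.50% − 0.42 × 8.2800% = 4.0224%
E(R_Jessop) = R_f + β × MRP = 4.0224% + 1.35 × 8.2800% = 15.20%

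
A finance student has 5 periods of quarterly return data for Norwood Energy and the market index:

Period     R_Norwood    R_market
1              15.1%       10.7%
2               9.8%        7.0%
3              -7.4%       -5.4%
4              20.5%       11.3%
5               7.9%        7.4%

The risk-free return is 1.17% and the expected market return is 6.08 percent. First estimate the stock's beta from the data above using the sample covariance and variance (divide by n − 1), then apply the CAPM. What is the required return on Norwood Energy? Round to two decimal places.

Mean R_i = (15.1 + 9.8 − 7.4 + 20.5 + 7.9) / 5 = 9.1800%
Mean R_m = (10.7 + 7.0 − 5.4 + 11.3 + 7.4) / 5 = 6.2000%
Σ(R_i − R̄_i)(R_m − R̄_m) = 275.6600  ⇒  Cov = 275.6600 / 4 = 68.9150
Σ(R_m − R̄_m)² = 182.9000  ⇒  Var(R_m) = 182.9000 / 4 = 45.7250
β = Cov / Var(R_m) = 68.9150 / 45.7250 = 1.5072
MRP = 6.08% − 1.17% = 4.91%
E(R) = R_f + β × MRP = 1.17% + 1.5072 × 4.91% = 8.57%

8.57%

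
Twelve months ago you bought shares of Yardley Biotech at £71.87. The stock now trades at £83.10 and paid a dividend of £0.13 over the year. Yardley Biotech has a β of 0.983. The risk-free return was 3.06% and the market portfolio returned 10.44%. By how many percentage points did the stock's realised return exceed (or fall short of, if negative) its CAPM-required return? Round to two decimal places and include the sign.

+5.49%

Realised HPR = (P1 + D1 − P0) / P0 = (83.10 + 0.13 − 71.87) / 71.87 = 11.36 / 71.87 = 15.8063%
MRP = 10.44% − 3.06% = 7.38%
CAPM required = R_f + β·MRP = 3.06% + 0.983 × 7.38% = 10.31454%
α = realised − required = 15.8063% − 10.31454% = +5.49%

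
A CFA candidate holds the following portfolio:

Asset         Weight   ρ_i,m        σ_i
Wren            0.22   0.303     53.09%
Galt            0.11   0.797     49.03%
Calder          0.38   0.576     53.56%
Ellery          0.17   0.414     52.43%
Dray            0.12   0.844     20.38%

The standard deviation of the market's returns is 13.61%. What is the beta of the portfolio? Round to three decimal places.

β_Wren = 0.303 × 53.09% / 13.61% = 1.1819
β_Galt = 0.797 × 49.03% / 13.61% = 2.8712
β_Calder = 0.576 × 53.56% / 13.61% = 2.2668
β_Ellery = 0.414 × 52.43% / 13.61% = 1.5949
β_Dray = 0.844 × 20.38% / 13.61% = 1.2638
β_P = Σ w_i β_i = 0.22×1.1819 + 0.11×2.8712 + 0.38×2.2668 + 0.17×1.5949 + 0.12×1.2638 = 1.8600

1.860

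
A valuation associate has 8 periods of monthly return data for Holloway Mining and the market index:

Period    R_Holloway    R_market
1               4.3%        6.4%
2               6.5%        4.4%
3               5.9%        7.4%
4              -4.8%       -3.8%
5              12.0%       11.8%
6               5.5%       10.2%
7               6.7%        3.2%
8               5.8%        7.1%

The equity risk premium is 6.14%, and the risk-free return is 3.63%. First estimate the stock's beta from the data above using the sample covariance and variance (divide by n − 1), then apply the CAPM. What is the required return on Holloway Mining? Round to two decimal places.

8.74%

Mean R_i = (4.3 + 6.5 + 5.9 − 4.8 + 12.0 + 5.5 + 6.7 + 5.8) / 8 = 5.2375%
Mean R_m = (6.4 + 4.4 + 7.4 − 3.8 + 11.8 + 10.2 + 3.2 + 7.1) / 8 = 5.8375%
Σ(R_i − R̄_i)(R_m − R̄_m) = 133.7488  ⇒  Cov = 133.7488 / 7 = 19.1070
Σ(R_m − R̄_m)² = 160.8388  ⇒  Var(R_m) = 160.8388 / 7 = 22.9770
β = Cov / Var(R_m) = 19.1070 / 22.9770 = 0.8316
E(R) = R_f + β × MRP = 3.63% + 0.8316 × 6.14% = 8.74%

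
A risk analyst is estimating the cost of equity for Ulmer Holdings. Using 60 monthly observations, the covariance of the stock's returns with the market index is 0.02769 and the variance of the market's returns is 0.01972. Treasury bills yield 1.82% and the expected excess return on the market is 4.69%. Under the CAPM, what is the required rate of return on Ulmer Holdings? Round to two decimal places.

β = Cov(R_i, R_m) / Var(R_m) = 0.02769 / 0.01972 = 1.4042
E(R) = R_f + β × MRP = 1.82% + 1.4042 × 4.69% = 8.41%

8.41%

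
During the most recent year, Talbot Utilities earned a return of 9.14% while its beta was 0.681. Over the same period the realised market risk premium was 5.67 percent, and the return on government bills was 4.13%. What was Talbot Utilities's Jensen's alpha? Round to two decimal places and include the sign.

CAPM benchmark = R_f + β(R_m − R_f) = 4.13% + 0.681 × 5.67% = 7.99127%
α = actual − benchmark = 9.14% − 7.99127% = +1.15%

+1.15%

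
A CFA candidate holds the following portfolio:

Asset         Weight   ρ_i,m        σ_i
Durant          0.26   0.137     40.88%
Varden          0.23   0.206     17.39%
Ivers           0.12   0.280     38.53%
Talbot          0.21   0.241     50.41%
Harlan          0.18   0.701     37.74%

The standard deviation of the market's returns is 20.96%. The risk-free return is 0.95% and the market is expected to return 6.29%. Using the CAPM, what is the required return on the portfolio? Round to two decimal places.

3.72%

β_Durant = 0.137 × 40.88% / 20.96% = 0.2672
β_Varden = 0.206 × 17.39% / 20.96% = 0.1709
β_Ivers = 0.280 × 38.53% / 20.96% = 0.5147
β_Talbot = 0.241 × 50.41% / 20.96% = 0.5796
β_Harlan = 0.701 × 37.74% / 20.96% = 1.2622
β_P = Σ w_i β_i = 0.26×0.2672 + 0.23×0.1709 + 0.12×0.5147 + 0.21×0.5796 + 0.18×1.2622 = 0.5195
MRP = 6.29% − 0.95% = 5.34%
E(R_P) = R_f + β_P × MRP = 0.95% + 0.5195 × 5.34% = 3.72%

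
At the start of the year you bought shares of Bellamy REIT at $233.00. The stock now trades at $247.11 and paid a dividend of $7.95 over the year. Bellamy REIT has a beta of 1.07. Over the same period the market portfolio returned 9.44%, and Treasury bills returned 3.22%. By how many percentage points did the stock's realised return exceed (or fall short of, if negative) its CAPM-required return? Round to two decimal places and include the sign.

Realised HPR = (P1 + D1 − P0) / P0 = (247.11 + 7.95 − 233.00) / 233.00 = 22.06 / 233.00 = 9.4678%
MRP = 9.44% − 3.22% = 6.22%
CAPM required = R_f + β·MRP = 3.22% + 1.07 × 6.22% = 9.8754%
α = realised − required = 9.4678% − 9.8754% = -0.41%

-0.41%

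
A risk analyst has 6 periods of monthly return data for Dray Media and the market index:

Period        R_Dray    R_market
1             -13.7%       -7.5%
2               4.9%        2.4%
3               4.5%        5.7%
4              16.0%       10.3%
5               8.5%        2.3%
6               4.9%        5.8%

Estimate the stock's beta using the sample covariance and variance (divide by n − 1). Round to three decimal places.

1.525

Mean R_i = (-13.7 + 4.9 + 4.5 + 16.0 + 8.5 + 4.9) / 6 = 4.1833%
Mean R_m = (-7.5 + 2.4 + 5.7 + 10.3 + 2.3 + 5.8) / 6 = 3.1667%
Σ(R_i − R̄_i)(R_m − R̄_m) = 273.4467  ⇒  Cov = 273.4467 / 5 = 54.6893
Σ(R_m − R̄_m)² = 179.3533  ⇒  Var(R_m) = 179.3533 / 5 = 35.8707
β = Cov / Var(R_m) = 54.6893 / 35.8707 = 1.5246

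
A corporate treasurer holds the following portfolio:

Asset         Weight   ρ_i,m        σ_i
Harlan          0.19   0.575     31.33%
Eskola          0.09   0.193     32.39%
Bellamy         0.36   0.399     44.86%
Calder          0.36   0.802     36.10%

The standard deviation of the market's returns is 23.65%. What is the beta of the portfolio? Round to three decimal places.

β_Harlan = 0.575 × 31.33% / 23.65% = 0.7617
β_Eskola = 0.193 × 32.39% / 23.65% = 0.2643
β_Bellamy = 0.399 × 44.86% / 23.65% = 0.7568
β_Calder = 0.802 × 36.10% / 23.65% = 1.2242
β_P = Σ w_i β_i = 0.19×0.7617 + 0.09×0.2643 + 0.36×0.7568 + 0.36×1.2242 = 0.8817

0.882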